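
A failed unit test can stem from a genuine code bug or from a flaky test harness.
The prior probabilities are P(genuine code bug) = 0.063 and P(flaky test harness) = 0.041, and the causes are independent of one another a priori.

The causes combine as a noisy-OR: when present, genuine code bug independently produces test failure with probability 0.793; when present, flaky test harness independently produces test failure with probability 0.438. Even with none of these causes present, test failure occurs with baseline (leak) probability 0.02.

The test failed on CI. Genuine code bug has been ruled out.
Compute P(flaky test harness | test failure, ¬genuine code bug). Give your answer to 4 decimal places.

P(flaky test harness | test failure, ¬genuine code bug) ≈ 0.4899

Under noisy-OR, P(test failure | causes) = 1 − (1−0.02)·∏(1−qᵢ) over the active causes.
Sum P(test failure|·) weighted by the priors over both values of flaky test harness:
  P(test failure | ¬genuine code bug) = 0.02·0.959 + 0.44924·0.041
        = 0.019180 + 0.018419 = 0.037599
Keeping only the flaky test harness-present terms gives 0.018419, so
  P(flaky test harness | test failure, ¬genuine code bug) = 0.018419 / 0.037599 ≈ 0.4899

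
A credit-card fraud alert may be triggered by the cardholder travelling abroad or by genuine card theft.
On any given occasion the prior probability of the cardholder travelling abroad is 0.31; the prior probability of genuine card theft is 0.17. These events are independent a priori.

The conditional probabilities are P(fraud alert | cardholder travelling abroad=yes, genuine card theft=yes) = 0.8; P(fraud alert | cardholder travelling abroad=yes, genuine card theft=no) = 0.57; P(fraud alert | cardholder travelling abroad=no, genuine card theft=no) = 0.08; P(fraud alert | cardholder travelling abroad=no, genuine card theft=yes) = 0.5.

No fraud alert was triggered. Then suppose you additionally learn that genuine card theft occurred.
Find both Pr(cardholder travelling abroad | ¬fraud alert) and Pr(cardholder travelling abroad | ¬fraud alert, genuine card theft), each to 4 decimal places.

Pr(cardholder travelling abroad | ¬fraud alert) ≈ 0.1715; Pr(cardholder travelling abroad | ¬fraud alert, genuine card theft) ≈ 0.1523

For the numerator, keep only cardholder travelling abroad=true terms: 0.110639 + 0.010540 = 0.121179
Denominator P(¬fraud alert): 0.92×0.69×0.83 + 0.5×0.69×0.17 + 0.43×0.31×0.83 + 0.2×0.31×0.17 = 0.706713
P(cardholder travelling abroad | ¬fraud alert) = 0.121179/0.706713 ≈ 0.1715

With the extra evidence:
Weight on cardholder travelling abroad=true, given the evidence: 0.2×0.31 = 0.062000
The normalizing constant is 0.5×0.69 + 0.2×0.31 = 0.407000
Posterior = 0.062000 / 0.407000 ≈ 0.1523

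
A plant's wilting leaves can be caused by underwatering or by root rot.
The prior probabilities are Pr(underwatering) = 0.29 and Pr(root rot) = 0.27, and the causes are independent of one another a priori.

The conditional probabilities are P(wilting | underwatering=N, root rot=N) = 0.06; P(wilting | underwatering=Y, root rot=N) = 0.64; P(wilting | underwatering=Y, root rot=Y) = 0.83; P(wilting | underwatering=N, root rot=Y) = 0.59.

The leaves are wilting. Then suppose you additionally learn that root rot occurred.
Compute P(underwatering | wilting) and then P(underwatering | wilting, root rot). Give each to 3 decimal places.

P(underwatering | wilting) ≈ 0.582; P(underwatering | wilting, root rot) ≈ 0.365

P(wilting) = 0.06×0.71×0.73 + 0.59×0.71×0.27 + 0.64×0.29×0.73 + 0.83×0.29×0.27 = 0.031098 + 0.113103 + 0.135488 + 0.064989 = 0.344678
Of this, 0.200477 comes from 0.135488 + 0.064989 (the underwatering=true cases).
Hence the posterior is 0.200477/0.344678 ≈ 0.582.

Now also conditioning on root rot=true:
Enumerate both values of underwatering and weight by the priors:
  P(wilting | root rot) = 0.59·0.71 + 0.83·0.29
        = 0.418900 + 0.240700 = 0.659600
Configurations with underwatering contribute 0.240700, so
  P(underwatering | wilting, root rot) = 0.240700 / 0.659600 ≈ 0.365
The drop from 0.582 to 0.365 is the explaining-away (discounting) effect.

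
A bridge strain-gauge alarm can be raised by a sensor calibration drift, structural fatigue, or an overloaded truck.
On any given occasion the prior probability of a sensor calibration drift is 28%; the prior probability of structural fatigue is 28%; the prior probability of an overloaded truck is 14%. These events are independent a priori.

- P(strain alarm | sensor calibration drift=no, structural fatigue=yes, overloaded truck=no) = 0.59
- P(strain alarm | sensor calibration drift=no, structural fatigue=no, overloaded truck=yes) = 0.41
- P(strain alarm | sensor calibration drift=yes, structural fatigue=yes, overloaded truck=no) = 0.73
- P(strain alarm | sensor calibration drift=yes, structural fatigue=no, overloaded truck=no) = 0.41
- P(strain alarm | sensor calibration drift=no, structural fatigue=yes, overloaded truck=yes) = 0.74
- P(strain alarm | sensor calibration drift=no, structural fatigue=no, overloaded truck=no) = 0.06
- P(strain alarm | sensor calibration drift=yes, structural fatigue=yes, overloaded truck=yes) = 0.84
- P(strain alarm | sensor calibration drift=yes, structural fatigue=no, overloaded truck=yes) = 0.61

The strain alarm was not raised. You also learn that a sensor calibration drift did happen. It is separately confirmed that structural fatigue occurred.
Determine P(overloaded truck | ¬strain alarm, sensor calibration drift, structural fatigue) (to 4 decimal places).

For the numerator, keep only overloaded truck=true terms: 0.16*0.14 = 0.022400
The normalizing constant is 0.27*0.86 + 0.16*0.14 = 0.254600
Posterior = 0.022400 / 0.254600 ≈ 0.0880

P(overloaded truck | ¬strain alarm, sensor calibration drift, structural fatigue) ≈ 0.0880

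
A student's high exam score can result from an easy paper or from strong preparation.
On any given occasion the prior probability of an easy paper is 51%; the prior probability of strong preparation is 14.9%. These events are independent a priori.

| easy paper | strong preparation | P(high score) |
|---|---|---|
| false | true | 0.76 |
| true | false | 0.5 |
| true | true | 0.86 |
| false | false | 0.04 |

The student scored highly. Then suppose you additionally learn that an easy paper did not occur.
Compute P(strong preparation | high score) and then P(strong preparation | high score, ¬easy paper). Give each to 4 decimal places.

P(strong preparation | high score) ≈ 0.3408; P(strong preparation | high score, ¬easy paper) ≈ 0.7689

For the numerator, keep only strong preparation=true terms: 0.055488 + 0.065351 = 0.120839
Denominator P(high score): 0.04*0.49*0.851 + 0.76*0.49*0.149 + 0.5*0.51*0.851 + 0.86*0.51*0.149 = 0.354524
P(strong preparation | high score) = 0.120839/0.354524 ≈ 0.3408

With the extra evidence:
Numerator (weight on configurations with strong preparation): 0.76×0.149 = 0.113240
Normalizer over all consistent configurations: 0.04×0.851 + 0.76×0.149 = 0.147280
P(strong preparation | high score, ¬easy paper) = 0.113240/0.147280 ≈ 0.7689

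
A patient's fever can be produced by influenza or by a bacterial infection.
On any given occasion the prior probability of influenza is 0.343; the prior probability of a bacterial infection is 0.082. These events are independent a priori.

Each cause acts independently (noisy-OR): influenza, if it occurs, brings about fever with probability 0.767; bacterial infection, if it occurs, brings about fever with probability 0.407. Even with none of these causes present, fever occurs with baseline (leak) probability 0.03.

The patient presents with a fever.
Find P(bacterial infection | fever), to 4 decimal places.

P(bacterial infection | fever) ≈ 0.1529

Under noisy-OR, P(fever | causes) = 1 − (1−0.03)·∏(1−qᵢ) over the active causes.
Numerator (weight on configurations with bacterial infection): 0.022885 + 0.024356 = 0.047241
Normalizer over all consistent configurations: 0.03×0.657×0.918 + 0.42479×0.657×0.082 + 0.77399×0.343×0.918 + 0.865976×0.343×0.082 = 0.309044
P(bacterial infection | fever) = 0.047241/0.309044 ≈ 0.1529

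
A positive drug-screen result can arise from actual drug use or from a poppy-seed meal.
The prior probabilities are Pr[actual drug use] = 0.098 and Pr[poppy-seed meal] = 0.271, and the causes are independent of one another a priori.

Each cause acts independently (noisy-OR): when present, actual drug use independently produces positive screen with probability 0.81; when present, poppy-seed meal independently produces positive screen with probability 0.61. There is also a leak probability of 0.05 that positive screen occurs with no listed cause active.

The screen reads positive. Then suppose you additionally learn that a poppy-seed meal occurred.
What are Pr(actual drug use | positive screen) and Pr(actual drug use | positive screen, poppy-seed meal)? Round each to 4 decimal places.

Under noisy-OR, P(positive screen | causes) = 1 − (1−0.05)·∏(1−qᵢ) over the active causes.
P(positive screen) = 0.05·0.902·0.729 + 0.6295·0.902·0.271 + 0.8195·0.098·0.729 + 0.929605·0.098·0.271 = 0.032878 + 0.153876 + 0.058547 + 0.024688 = 0.269989
Restricting to configurations with actual drug use present: 0.058547 + 0.024688 = 0.083235.
P(actual drug use | positive screen) = 0.083235 / 0.269989 ≈ 0.3083

With the extra evidence:
P(positive screen | poppy-seed meal) = 0.6295·0.902 + 0.929605·0.098 = 0.567809 + 0.091101 = 0.658910
Of this, 0.091101 comes from 0.929605·0.098 (the actual drug use=true cases).
So P(actual drug use | positive screen, poppy-seed meal) = 0.091101/0.658910 ≈ 0.1383.
— poppy-seed meal explains away the evidence for actual drug use.

Pr(actual drug use | positive screen) ≈ 0.3083; Pr(actual drug use | positive screen, poppy-seed meal) ≈ 0.1383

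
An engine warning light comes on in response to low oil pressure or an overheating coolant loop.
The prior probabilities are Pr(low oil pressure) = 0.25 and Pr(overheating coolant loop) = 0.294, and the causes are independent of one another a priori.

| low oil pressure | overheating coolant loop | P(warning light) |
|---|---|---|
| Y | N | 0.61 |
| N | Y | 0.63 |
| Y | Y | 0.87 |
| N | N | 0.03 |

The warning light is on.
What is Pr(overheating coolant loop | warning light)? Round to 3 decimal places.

Pr(overheating coolant loop | warning light) ≈ 0.621

P(warning light) = 0.03×0.75×0.706 + 0.63×0.75×0.294 + 0.61×0.25×0.706 + 0.87×0.25×0.294 = 0.015885 + 0.138915 + 0.107665 + 0.063945 = 0.326410
Restricting to configurations with overheating coolant loop present: 0.138915 + 0.063945 = 0.202860.
Hence the posterior is 0.202860/0.326410 ≈ 0.621.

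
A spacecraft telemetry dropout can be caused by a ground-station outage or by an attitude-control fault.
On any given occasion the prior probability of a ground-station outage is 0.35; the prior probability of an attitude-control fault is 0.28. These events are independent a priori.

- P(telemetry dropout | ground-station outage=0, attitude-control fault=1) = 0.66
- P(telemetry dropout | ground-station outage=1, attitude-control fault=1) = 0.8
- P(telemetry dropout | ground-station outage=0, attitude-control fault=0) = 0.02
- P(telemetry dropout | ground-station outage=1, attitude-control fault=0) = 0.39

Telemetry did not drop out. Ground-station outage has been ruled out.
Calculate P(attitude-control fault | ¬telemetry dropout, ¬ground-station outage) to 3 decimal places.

Sum P(¬telemetry dropout|·) weighted by the priors over both values of attitude-control fault:
  P(¬telemetry dropout | ¬ground-station outage) = 0.98×0.72 + 0.34×0.28
        = 0.705600 + 0.095200 = 0.800800
Keeping only the attitude-control fault-present terms gives 0.095200, so
  P(attitude-control fault | ¬telemetry dropout, ¬ground-station outage) = 0.095200 / 0.800800 ≈ 0.119

P(attitude-control fault | ¬telemetry dropout, ¬ground-station outage) ≈ 0.119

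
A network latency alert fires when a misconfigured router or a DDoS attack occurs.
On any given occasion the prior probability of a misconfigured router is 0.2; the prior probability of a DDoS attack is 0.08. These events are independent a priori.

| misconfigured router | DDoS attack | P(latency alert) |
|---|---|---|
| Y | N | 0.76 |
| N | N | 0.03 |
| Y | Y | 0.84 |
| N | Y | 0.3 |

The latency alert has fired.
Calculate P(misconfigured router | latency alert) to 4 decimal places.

P(latency alert) = 0.03*0.8*0.92 + 0.3*0.8*0.08 + 0.76*0.2*0.92 + 0.84*0.2*0.08 = 0.022080 + 0.019200 + 0.139840 + 0.013440 = 0.194560
Of this, 0.153280 comes from 0.139840 + 0.013440 (the misconfigured router=true cases).
P(misconfigured router | latency alert) = 0.153280 / 0.194560 ≈ 0.7878

P(misconfigured router | latency alert) ≈ 0.7878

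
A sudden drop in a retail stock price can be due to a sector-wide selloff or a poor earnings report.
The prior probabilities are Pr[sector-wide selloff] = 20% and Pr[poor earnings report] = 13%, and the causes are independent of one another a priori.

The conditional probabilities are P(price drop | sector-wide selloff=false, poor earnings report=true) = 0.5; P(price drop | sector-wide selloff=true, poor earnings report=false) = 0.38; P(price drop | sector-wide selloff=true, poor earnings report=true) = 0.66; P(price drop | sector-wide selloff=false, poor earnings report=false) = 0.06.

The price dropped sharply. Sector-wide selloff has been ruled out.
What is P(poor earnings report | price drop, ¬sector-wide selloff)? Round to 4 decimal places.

P(poor earnings report | price drop, ¬sector-wide selloff) ≈ 0.5546

P(price drop | ¬sector-wide selloff) = 0.06*0.87 + 0.5*0.13 = 0.052200 + 0.065000 = 0.117200
Restricting to configurations with poor earnings report present: 0.5*0.13 = 0.065000.
Hence the posterior is 0.065000/0.117200 ≈ 0.5546.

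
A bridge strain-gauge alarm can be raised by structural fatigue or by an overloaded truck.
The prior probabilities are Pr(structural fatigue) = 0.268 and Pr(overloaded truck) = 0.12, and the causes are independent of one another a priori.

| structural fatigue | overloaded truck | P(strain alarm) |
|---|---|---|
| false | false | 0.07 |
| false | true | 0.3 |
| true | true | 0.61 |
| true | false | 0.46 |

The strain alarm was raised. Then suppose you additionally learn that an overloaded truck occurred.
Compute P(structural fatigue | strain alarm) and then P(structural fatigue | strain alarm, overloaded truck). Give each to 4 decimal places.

For the numerator, keep only structural fatigue=true terms: 0.108486 + 0.019618 = 0.128104
The normalizing constant is 0.07·0.732·0.88 + 0.3·0.732·0.12 + 0.46·0.268·0.88 + 0.61·0.268·0.12 = 0.199547
P(structural fatigue | strain alarm) = 0.128104/0.199547 ≈ 0.6420

Now also conditioning on overloaded truck=true:
Weight on structural fatigue=true, given the evidence: 0.61·0.268 = 0.163480
The normalizing constant is 0.3·0.732 + 0.61·0.268 = 0.383080
Posterior = 0.163480 / 0.383080 ≈ 0.4268
This is intercausal reasoning (explaining away): once overloaded truck accounts for the strain alarm, structural fatigue becomes less likely.

P(structural fatigue | strain alarm) ≈ 0.6420; P(structural fatigue | strain alarm, overloaded truck) ≈ 0.4268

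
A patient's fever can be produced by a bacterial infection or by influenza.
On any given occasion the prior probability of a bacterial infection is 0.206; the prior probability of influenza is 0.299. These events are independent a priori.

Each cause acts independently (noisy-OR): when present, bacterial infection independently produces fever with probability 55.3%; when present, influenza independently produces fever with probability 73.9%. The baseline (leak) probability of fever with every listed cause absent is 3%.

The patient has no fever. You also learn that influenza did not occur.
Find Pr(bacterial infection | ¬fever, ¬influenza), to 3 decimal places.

Pr(bacterial infection | ¬fever, ¬influenza) ≈ 0.104

Under noisy-OR, P(fever | causes) = 1 − (1−0.03)·∏(1−qᵢ) over the active causes.
By total probability over both values of bacterial infection:
  P(¬fever | ¬influenza) = 0.97*0.794 + 0.43359*0.206
        = 0.770180 + 0.089320 = 0.859500
The terms with bacterial infection present sum to 0.089320, so
  P(bacterial infection | ¬fever, ¬influenza) = 0.089320 / 0.859500 ≈ 0.104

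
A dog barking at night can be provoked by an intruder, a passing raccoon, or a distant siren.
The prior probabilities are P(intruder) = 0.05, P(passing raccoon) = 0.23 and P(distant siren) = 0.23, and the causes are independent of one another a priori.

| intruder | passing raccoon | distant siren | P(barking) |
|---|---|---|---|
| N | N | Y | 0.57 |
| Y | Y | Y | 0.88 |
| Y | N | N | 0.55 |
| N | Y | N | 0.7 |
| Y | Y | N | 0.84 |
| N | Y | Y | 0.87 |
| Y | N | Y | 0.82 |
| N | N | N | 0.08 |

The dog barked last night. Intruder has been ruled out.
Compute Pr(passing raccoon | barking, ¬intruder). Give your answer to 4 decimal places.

For the numerator, keep only passing raccoon=true terms: 0.123970 + 0.046023 = 0.169993
Normalizer over all consistent configurations: 0.08×0.77×0.77 + 0.57×0.77×0.23 + 0.7×0.23×0.77 + 0.87×0.23×0.23 = 0.318372
Posterior = 0.169993 / 0.318372 ≈ 0.5339

Pr(passing raccoon | barking, ¬intruder) ≈ 0.5339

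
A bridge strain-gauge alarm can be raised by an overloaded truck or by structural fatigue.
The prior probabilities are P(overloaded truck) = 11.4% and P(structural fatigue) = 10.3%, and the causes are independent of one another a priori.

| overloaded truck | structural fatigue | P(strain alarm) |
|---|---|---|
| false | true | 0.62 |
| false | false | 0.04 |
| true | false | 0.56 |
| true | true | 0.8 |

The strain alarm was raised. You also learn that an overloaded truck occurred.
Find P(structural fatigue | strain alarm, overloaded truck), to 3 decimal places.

P(structural fatigue | strain alarm, overloaded truck) ≈ 0.141

Numerator (weight on configurations with structural fatigue): 0.8×0.103 = 0.082400
Denominator P(strain alarm | overloaded truck): 0.56×0.897 + 0.8×0.103 = 0.584720
P(structural fatigue | strain alarm, overloaded truck) = 0.082400/0.584720 ≈ 0.141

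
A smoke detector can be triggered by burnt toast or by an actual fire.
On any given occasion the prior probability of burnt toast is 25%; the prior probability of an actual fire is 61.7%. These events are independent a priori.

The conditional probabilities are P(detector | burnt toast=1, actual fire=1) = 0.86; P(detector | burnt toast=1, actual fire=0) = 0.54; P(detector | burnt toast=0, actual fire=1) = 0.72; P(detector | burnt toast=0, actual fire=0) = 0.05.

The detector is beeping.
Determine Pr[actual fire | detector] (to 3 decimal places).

Numerator (weight on configurations with actual fire): 0.333180 + 0.132655 = 0.465835
Denominator P(detector): 0.05×0.75×0.383 + 0.72×0.75×0.617 + 0.54×0.25×0.383 + 0.86×0.25×0.617 = 0.531903
Posterior = 0.465835 / 0.531903 ≈ 0.876

Pr[actual fire | detector] ≈ 0.876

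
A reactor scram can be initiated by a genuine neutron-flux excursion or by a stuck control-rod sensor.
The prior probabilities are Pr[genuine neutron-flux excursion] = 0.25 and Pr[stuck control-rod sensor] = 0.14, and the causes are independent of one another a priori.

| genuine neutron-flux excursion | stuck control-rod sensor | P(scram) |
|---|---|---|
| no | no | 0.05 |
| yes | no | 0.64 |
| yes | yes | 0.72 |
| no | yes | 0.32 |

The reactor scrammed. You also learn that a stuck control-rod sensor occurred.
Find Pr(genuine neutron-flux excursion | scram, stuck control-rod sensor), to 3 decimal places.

For the numerator, keep only genuine neutron-flux excursion=true terms: 0.72*0.25 = 0.180000
Normalizer over all consistent configurations: 0.32*0.75 + 0.72*0.25 = 0.420000
P(genuine neutron-flux excursion | scram, stuck control-rod sensor) = 0.180000/0.420000 ≈ 0.429

Pr(genuine neutron-flux excursion | scram, stuck control-rod sensor) ≈ 0.429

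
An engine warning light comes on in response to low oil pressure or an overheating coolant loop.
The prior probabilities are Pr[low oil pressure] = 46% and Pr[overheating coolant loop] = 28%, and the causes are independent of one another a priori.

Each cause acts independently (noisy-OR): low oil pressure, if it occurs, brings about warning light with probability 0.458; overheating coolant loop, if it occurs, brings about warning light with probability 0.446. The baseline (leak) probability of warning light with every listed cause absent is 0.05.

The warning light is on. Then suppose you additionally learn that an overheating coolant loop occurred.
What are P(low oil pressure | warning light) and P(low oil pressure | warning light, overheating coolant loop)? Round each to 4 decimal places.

Under noisy-OR, P(warning light | causes) = 1 − (1−0.05)·∏(1−qᵢ) over the active causes.
P(warning light) = 0.05*0.54*0.72 + 0.4737*0.54*0.28 + 0.4851*0.46*0.72 + 0.714745*0.46*0.28 = 0.019440 + 0.071623 + 0.160665 + 0.092059 = 0.343787
The low oil pressure-present share is 0.160665 + 0.092059 = 0.252724.
Hence the posterior is 0.252724/0.343787 ≈ 0.7351.

Now condition on the additional information:
For the numerator, keep only low oil pressure=true terms: 0.714745·0.46 = 0.328783
The normalizing constant is 0.4737·0.54 + 0.714745·0.46 = 0.584581
P(low oil pressure | warning light, overheating coolant loop) = 0.328783/0.584581 ≈ 0.5624
The drop from 0.7351 to 0.5624 is the explaining-away (discounting) effect.

P(low oil pressure | warning light) ≈ 0.7351; P(low oil pressure | warning light, overheating coolant loop) ≈ 0.5624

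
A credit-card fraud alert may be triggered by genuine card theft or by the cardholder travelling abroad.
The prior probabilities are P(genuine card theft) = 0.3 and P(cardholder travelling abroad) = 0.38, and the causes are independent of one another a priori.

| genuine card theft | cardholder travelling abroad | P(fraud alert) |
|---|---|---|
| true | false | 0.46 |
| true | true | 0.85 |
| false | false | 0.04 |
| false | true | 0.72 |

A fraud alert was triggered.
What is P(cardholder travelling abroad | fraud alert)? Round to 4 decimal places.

P(fraud alert) = 0.04×0.7×0.62 + 0.72×0.7×0.38 + 0.46×0.3×0.62 + 0.85×0.3×0.38 = 0.017360 + 0.191520 + 0.085560 + 0.096900 = 0.391340
Of this, 0.288420 comes from 0.191520 + 0.096900 (the cardholder travelling abroad=true cases).
P(cardholder travelling abroad | fraud alert) = 0.288420 / 0.391340 ≈ 0.7370

P(cardholder travelling abroad | fraud alert) ≈ 0.7370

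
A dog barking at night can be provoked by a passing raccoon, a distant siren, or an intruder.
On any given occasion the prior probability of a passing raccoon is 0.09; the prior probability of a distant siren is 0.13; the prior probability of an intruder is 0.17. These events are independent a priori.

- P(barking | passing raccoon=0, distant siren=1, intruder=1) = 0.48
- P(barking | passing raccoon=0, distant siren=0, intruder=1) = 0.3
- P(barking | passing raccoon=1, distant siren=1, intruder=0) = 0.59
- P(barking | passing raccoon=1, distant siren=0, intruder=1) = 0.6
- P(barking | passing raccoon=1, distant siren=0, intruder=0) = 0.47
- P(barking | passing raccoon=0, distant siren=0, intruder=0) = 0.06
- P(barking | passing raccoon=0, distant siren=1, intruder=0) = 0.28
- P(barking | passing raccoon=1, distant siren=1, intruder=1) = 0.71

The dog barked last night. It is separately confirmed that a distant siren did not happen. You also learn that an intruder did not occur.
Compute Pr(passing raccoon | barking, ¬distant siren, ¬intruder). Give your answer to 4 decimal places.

P(barking | ¬distant siren, ¬intruder) = 0.06×0.91 + 0.47×0.09 = 0.054600 + 0.042300 = 0.096900
Restricting to configurations with passing raccoon present: 0.47×0.09 = 0.042300.
P(passing raccoon | barking, ¬distant siren, ¬intruder) = 0.042300 / 0.096900 ≈ 0.4365

Pr(passing raccoon | barking, ¬distant siren, ¬intruder) ≈ 0.4365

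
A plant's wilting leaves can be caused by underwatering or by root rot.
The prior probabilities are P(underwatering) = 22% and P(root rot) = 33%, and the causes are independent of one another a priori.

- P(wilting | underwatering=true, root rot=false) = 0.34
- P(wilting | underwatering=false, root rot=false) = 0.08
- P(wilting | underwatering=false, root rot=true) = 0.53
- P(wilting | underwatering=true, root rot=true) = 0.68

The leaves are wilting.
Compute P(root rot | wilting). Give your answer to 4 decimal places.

Enumerate the 4 (underwatering, root rot) configurations and weight by the priors:
  P(wilting) = 0.08*0.78*0.67 + 0.53*0.78*0.33 + 0.34*0.22*0.67 + 0.68*0.22*0.33
        = 0.041808 + 0.136422 + 0.050116 + 0.049368 = 0.277714
The terms with root rot present sum to 0.185790, so
  P(root rot | wilting) = 0.185790 / 0.277714 ≈ 0.6690

P(root rot | wilting) ≈ 0.6690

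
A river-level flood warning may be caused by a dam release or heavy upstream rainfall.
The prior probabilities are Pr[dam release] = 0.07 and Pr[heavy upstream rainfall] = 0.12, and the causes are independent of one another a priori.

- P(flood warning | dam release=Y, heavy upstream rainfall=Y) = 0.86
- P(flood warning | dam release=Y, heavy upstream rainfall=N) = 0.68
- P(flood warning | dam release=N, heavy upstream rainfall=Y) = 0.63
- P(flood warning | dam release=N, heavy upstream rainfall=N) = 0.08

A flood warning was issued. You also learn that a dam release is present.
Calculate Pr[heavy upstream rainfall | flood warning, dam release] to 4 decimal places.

Pr[heavy upstream rainfall | flood warning, dam release] ≈ 0.1471

P(flood warning | dam release) = 0.68·0.88 + 0.86·0.12 = 0.598400 + 0.103200 = 0.701600
The heavy upstream rainfall-present share is 0.86·0.12 = 0.103200.
P(heavy upstream rainfall | flood warning, dam release) = 0.103200 / 0.701600 ≈ 0.1471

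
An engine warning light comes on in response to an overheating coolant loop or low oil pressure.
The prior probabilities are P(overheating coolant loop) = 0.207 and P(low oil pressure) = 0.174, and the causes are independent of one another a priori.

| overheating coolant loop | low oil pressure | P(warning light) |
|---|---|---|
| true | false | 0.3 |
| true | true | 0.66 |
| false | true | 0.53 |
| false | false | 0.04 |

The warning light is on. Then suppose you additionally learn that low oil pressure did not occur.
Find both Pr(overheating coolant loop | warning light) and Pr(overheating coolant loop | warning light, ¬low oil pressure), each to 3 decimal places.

P(warning light) = 0.04×0.793×0.826 + 0.53×0.793×0.174 + 0.3×0.207×0.826 + 0.66×0.207×0.174 = 0.026201 + 0.073130 + 0.051295 + 0.023772 = 0.174398
Of this, 0.075067 comes from 0.051295 + 0.023772 (the overheating coolant loop=true cases).
P(overheating coolant loop | warning light) = 0.075067 / 0.174398 ≈ 0.430

Now also conditioning on low oil pressure≠true:
P(warning light | ¬low oil pressure) = 0.04*0.793 + 0.3*0.207 = 0.031720 + 0.062100 = 0.093820
Restricting to configurations with overheating coolant loop present: 0.3*0.207 = 0.062100.
Hence the posterior is 0.062100/0.093820 ≈ 0.662.
With low oil pressure excluded, overheating coolant loop must carry more of the explanatory weight for the warning light.

Pr(overheating coolant loop | warning light) ≈ 0.430; Pr(overheating coolant loop | warning light, ¬low oil pressure) ≈ 0.662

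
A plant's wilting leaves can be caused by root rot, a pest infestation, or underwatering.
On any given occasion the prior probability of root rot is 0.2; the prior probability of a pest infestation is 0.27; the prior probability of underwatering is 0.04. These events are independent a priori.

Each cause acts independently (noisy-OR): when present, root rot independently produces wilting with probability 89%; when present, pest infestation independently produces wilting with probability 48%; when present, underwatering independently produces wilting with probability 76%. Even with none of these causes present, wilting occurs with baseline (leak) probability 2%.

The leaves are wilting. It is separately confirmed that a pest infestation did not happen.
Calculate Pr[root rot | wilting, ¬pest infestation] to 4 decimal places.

Under noisy-OR, P(wilting | causes) = 1 − (1−0.02)·∏(1−qᵢ) over the active causes.
Sum P(wilting|·) weighted by the priors over the 4 (root rot, underwatering) configurations:
  P(wilting | ¬pest infestation) = 0.02×0.8×0.96 + 0.7648×0.8×0.04 + 0.8922×0.2×0.96 + 0.974128×0.2×0.04
        = 0.015360 + 0.024474 + 0.171302 + 0.007793 = 0.218929
Keeping only the root rot-present terms gives 0.179095, so
  P(root rot | wilting, ¬pest infestation) = 0.179095 / 0.218929 ≈ 0.8181

Pr[root rot | wilting, ¬pest infestation] ≈ 0.8181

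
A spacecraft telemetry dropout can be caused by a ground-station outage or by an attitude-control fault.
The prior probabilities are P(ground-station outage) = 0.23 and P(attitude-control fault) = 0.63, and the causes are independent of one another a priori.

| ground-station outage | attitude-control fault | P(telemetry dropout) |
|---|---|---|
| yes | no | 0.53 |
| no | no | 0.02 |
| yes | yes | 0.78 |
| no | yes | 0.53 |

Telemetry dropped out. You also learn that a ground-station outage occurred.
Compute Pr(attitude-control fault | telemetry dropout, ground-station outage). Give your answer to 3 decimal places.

Pr(attitude-control fault | telemetry dropout, ground-station outage) ≈ 0.715

P(telemetry dropout | ground-station outage) = 0.53·0.37 + 0.78·0.63 = 0.196100 + 0.491400 = 0.687500
The attitude-control fault-present share is 0.78·0.63 = 0.491400.
P(attitude-control fault | telemetry dropout, ground-station outage) = 0.491400 / 0.687500 ≈ 0.715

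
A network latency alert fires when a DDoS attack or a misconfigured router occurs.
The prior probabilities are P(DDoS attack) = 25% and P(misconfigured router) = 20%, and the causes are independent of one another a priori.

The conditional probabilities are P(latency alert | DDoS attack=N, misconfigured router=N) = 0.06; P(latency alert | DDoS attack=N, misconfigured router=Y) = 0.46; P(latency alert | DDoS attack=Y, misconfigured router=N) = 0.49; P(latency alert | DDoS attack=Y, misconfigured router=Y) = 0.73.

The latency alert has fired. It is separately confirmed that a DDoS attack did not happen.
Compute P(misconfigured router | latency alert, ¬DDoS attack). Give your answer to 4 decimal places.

Weight on misconfigured router=true, given the evidence: 0.46·0.2 = 0.092000
Denominator P(latency alert | ¬DDoS attack): 0.06·0.8 + 0.46·0.2 = 0.140000
Posterior = 0.092000 / 0.140000 ≈ 0.6571

P(misconfigured router | latency alert, ¬DDoS attack) ≈ 0.6571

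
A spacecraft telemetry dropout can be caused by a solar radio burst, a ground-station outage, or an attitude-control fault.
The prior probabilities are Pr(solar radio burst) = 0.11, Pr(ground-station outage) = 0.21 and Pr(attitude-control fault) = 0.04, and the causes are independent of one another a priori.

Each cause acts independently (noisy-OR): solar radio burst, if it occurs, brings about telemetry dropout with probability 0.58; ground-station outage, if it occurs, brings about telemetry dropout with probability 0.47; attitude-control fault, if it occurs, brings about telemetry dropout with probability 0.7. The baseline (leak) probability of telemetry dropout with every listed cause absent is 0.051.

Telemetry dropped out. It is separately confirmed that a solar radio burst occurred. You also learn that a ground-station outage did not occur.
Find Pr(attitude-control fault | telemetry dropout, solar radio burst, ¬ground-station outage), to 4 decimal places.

Under noisy-OR, P(telemetry dropout | causes) = 1 − (1−0.051)·∏(1−qᵢ) over the active causes.
P(telemetry dropout | solar radio burst, ¬ground-station outage) = 0.60142·0.96 + 0.880426·0.04 = 0.577363 + 0.035217 = 0.612580
Of this, 0.035217 comes from 0.880426·0.04 (the attitude-control fault=true cases).
Hence the posterior is 0.035217/0.612580 ≈ 0.0575.

Pr(attitude-control fault | telemetry dropout, solar radio burst, ¬ground-station outage) ≈ 0.0575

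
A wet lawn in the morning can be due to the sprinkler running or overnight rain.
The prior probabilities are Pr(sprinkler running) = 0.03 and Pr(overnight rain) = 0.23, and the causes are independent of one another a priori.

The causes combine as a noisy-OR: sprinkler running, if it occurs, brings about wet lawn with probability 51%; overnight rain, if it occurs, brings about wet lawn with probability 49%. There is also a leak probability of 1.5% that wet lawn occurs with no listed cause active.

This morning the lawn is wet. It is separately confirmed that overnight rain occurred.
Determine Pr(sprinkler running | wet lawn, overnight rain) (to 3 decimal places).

Under noisy-OR, P(wet lawn | causes) = 1 − (1−0.015)·∏(1−qᵢ) over the active causes.
Sum P(wet lawn|·) weighted by the priors over both values of sprinkler running:
  P(wet lawn | overnight rain) = 0.49765*0.97 + 0.753849*0.03
        = 0.482720 + 0.022615 = 0.505335
Keeping only the sprinkler running-present terms gives 0.022615, so
  P(sprinkler running | wet lawn, overnight rain) = 0.022615 / 0.505335 ≈ 0.045

Pr(sprinkler running | wet lawn, overnight rain) ≈ 0.045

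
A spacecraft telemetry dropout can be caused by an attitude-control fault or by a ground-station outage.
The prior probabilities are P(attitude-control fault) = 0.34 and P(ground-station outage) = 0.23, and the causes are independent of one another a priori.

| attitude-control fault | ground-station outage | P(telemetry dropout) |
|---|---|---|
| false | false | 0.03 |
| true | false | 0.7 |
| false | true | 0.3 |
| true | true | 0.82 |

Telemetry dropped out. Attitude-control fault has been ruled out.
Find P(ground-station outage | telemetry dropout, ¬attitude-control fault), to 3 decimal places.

P(telemetry dropout | ¬attitude-control fault) = 0.03·0.77 + 0.3·0.23 = 0.023100 + 0.069000 = 0.092100
The ground-station outage-present share is 0.3·0.23 = 0.069000.
P(ground-station outage | telemetry dropout, ¬attitude-control fault) = 0.069000 / 0.092100 ≈ 0.749

P(ground-station outage | telemetry dropout, ¬attitude-control fault) ≈ 0.749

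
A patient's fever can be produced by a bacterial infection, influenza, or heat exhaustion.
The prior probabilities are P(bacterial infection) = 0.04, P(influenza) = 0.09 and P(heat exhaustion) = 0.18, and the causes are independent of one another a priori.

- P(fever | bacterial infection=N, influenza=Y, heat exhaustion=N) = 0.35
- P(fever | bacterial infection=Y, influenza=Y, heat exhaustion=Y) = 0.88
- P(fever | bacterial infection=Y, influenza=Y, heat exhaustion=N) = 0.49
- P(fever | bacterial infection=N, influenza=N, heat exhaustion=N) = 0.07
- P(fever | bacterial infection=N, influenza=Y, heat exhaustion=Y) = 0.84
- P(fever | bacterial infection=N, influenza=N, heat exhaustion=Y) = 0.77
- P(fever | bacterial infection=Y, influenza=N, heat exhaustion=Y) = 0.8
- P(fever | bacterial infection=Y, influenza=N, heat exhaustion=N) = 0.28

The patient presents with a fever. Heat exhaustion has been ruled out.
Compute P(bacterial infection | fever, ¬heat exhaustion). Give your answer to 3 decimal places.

P(bacterial infection | fever, ¬heat exhaustion) ≈ 0.116

P(fever | ¬heat exhaustion) = 0.07×0.96×0.91 + 0.35×0.96×0.09 + 0.28×0.04×0.91 + 0.49×0.04×0.09 = 0.061152 + 0.030240 + 0.010192 + 0.001764 = 0.103348
Of this, 0.011956 comes from 0.010192 + 0.001764 (the bacterial infection=true cases).
So P(bacterial infection | fever, ¬heat exhaustion) = 0.011956/0.103348 ≈ 0.116.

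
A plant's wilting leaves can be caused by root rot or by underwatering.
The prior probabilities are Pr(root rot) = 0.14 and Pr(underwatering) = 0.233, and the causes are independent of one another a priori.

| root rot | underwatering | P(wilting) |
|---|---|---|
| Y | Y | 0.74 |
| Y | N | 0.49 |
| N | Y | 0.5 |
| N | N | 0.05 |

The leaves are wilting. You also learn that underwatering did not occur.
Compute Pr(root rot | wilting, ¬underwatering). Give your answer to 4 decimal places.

Pr(root rot | wilting, ¬underwatering) ≈ 0.6147

P(wilting | ¬underwatering) = 0.05·0.86 + 0.49·0.14 = 0.043000 + 0.068600 = 0.111600
Restricting to configurations with root rot present: 0.49·0.14 = 0.068600.
Hence the posterior is 0.068600/0.111600 ≈ 0.6147.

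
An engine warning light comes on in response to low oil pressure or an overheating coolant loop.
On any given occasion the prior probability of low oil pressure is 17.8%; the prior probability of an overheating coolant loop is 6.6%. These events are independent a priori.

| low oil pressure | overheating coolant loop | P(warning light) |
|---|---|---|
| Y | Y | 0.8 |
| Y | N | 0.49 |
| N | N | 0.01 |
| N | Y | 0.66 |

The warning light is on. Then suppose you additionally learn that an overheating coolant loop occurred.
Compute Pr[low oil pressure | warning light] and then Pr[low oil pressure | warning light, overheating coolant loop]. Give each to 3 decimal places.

P(warning light) = 0.01*0.822*0.934 + 0.66*0.822*0.066 + 0.49*0.178*0.934 + 0.8*0.178*0.066 = 0.007677 + 0.035806 + 0.081463 + 0.009398 = 0.134344
Restricting to configurations with low oil pressure present: 0.081463 + 0.009398 = 0.090861.
P(low oil pressure | warning light) = 0.090861 / 0.134344 ≈ 0.676

Now also conditioning on overheating coolant loop=true:
Weight on low oil pressure=true, given the evidence: 0.8*0.178 = 0.142400
The normalizing constant is 0.66*0.822 + 0.8*0.178 = 0.684920
Posterior = 0.142400 / 0.684920 ≈ 0.208

Pr[low oil pressure | warning light] ≈ 0.676; Pr[low oil pressure | warning light, overheating coolant loop] ≈ 0.208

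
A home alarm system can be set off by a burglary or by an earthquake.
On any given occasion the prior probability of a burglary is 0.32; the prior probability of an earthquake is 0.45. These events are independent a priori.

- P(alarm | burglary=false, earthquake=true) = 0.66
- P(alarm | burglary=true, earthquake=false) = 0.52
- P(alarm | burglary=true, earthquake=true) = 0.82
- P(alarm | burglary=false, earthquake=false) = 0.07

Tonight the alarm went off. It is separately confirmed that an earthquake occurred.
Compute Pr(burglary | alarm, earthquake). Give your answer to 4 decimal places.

By total probability over both values of burglary:
  P(alarm | earthquake) = 0.66·0.68 + 0.82·0.32
        = 0.448800 + 0.262400 = 0.711200
Configurations with burglary contribute 0.262400, so
  P(burglary | alarm, earthquake) = 0.262400 / 0.711200 ≈ 0.3690

Pr(burglary | alarm, earthquake) ≈ 0.3690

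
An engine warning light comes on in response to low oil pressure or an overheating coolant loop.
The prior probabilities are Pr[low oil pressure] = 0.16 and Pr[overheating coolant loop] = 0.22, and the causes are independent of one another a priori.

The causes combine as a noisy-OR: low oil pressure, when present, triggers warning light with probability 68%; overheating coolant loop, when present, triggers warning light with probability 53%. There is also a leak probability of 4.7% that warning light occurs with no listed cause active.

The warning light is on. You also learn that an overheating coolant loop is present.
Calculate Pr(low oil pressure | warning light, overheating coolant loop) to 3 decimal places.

Pr(low oil pressure | warning light, overheating coolant loop) ≈ 0.228

Under noisy-OR, P(warning light | causes) = 1 − (1−0.047)·∏(1−qᵢ) over the active causes.
P(warning light | overheating coolant loop) = 0.55209*0.84 + 0.856669*0.16 = 0.463756 + 0.137067 = 0.600823
Of this, 0.137067 comes from 0.856669*0.16 (the low oil pressure=true cases).
P(low oil pressure | warning light, overheating coolant loop) = 0.137067 / 0.600823 ≈ 0.228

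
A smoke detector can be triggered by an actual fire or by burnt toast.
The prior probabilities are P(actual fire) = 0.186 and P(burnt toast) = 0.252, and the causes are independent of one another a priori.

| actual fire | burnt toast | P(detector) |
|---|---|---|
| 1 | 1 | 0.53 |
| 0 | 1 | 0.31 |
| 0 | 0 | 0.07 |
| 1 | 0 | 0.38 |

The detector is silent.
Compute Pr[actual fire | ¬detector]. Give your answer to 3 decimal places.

By total probability over the 4 (actual fire, burnt toast) configurations:
  P(¬detector) = 0.93·0.814·0.748 + 0.69·0.814·0.252 + 0.62·0.186·0.748 + 0.47·0.186·0.252
        = 0.566251 + 0.141538 + 0.086259 + 0.022030 = 0.816078
The terms with actual fire present sum to 0.108289, so
  P(actual fire | ¬detector) = 0.108289 / 0.816078 ≈ 0.133

Pr[actual fire | ¬detector] ≈ 0.133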